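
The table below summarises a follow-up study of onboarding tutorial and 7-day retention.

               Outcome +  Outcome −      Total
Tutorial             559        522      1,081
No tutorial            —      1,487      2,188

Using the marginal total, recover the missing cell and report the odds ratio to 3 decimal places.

2.272

The missing cell is in the unexposed row: 2188 − 1487 = 701.
So a = 559, b = 522, c = 701, d = 1487.
OR = (a·d)/(b·c) = (559 × 1487) / (522 × 701) = 831233 / 365922 = 2.27161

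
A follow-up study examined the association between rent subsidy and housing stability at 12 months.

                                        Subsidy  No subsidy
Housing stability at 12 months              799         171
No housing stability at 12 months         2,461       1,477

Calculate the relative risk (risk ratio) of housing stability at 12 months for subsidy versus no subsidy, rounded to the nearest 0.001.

Reading the table with exposure as columns: a = 799 (Subsidy, case), b = 2461 (Subsidy, non-case), c = 171 (No subsidy, case), d = 1477.
Risk in exposed = 799/3260 = 0.24509; risk in unexposed = 171/1648 = 0.10376.
RR = 0.24509 / 0.10376 = 2.36206
The risk among the exposed is 2.36 times that among the unexposed.

2.362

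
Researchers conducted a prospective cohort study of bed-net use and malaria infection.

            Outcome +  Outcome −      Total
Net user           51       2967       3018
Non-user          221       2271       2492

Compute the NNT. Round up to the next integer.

Risk in treated group = 51/3018 = 0.01690; risk in control = 221/2492 = 0.08868.
Absolute risk reduction = 0.08868 − 0.01690 = 0.07179
NNT = 1 / ARR = 1 / 0.07179 = 13.930 → round up → 14

14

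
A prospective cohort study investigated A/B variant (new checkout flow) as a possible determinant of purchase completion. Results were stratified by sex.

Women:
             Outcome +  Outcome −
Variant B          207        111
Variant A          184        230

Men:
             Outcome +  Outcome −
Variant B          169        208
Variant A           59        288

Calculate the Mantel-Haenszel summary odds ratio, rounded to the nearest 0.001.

2.949

OR_MH = Σ(aᵢdᵢ/nᵢ) / Σ(bᵢcᵢ/nᵢ), where nᵢ is the stratum total.
Stratum 1 (Women): n = 732; a·d/n = 207·230/732 = 65.0410; b·c/n = 111·184/732 = 27.9016
Stratum 2 (Men): n = 724; a·d/n = 169·288/724 = 67.2265; b·c/n = 208·59/724 = 16.9503
OR_MH = (65.0410 + 67.2265) / (27.9016 + 16.9503) = 132.2675 / 44.8519 = 2.94898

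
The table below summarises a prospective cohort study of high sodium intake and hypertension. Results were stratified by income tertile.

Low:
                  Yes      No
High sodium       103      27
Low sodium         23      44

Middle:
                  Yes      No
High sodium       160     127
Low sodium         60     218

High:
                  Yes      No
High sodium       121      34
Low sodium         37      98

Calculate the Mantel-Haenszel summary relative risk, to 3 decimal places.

RR_MH = Σ(aᵢ·n₀ᵢ/nᵢ) / Σ(cᵢ·n₁ᵢ/nᵢ), with n₁ᵢ = aᵢ+bᵢ (exposed), n₀ᵢ = cᵢ+dᵢ (unexposed), nᵢ = n₁ᵢ+n₀ᵢ.
Stratum 1 (Low): n₁ = 130, n₀ = 67, n = 197; a·n₀/n = 103·67/197 = 35.0305; c·n₁/n = 23·130/197 = 15.1777
Stratum 2 (Middle): n₁ = 287, n₀ = 278, n = 565; a·n₀/n = 160·278/565 = 78.7257; c·n₁/n = 60·287/565 = 30.4779
Stratum 3 (High): n₁ = 155, n₀ = 135, n = 290; a·n₀/n = 121·135/290 = 56.3276; c·n₁/n = 37·155/290 = 19.7759
RR_MH = (35.0305 + 78.7257 + 56.3276) / (15.1777 + 30.4779 + 19.7759) = 170.0837 / 65.4314 = 2.59942

2.599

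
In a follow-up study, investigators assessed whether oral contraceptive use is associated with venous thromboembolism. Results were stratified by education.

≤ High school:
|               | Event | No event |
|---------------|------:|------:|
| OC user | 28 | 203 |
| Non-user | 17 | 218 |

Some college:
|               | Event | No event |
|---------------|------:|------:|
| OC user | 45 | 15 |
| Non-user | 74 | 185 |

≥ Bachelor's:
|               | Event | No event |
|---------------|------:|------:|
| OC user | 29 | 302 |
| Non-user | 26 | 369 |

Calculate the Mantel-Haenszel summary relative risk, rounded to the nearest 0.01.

RR_MH = Σ(aᵢ·n₀ᵢ/nᵢ) / Σ(cᵢ·n₁ᵢ/nᵢ), with n₁ᵢ = aᵢ+bᵢ (exposed), n₀ᵢ = cᵢ+dᵢ (unexposed), nᵢ = n₁ᵢ+n₀ᵢ.
Stratum 1 (≤ High school): n₁ = 231, n₀ = 235, n = 466; a·n₀/n = 28·235/466 = 14.1202; c·n₁/n = 17·231/466 = 8.4270
Stratum 2 (Some college): n₁ = 60, n₀ = 259, n = 319; a·n₀/n = 45·259/319 = 36.5361; c·n₁/n = 74·60/319 = 13.9185
Stratum 3 (≥ Bachelor's): n₁ = 331, n₀ = 395, n = 726; a·n₀/n = 29·395/726 = 15.7782; c·n₁/n = 26·331/726 = 11.8540
RR_MH = (14.1202 + 36.5361 + 15.7782) / (8.4270 + 13.9185 + 11.8540) = 66.4345 / 34.1995 = 1.94255

1.94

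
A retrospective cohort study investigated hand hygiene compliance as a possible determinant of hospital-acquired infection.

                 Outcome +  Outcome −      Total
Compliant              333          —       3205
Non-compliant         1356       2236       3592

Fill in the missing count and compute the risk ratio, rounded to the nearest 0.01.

The missing cell is in the exposed row: 3205 − 333 = 2872.
So a = 333, b = 2872, c = 1356, d = 2236.
RR = [a/(a+b)] / [c/(c+d)] = (333/3205) / (1356/3592) = 0.10390/0.37751 = 0.27523

0.28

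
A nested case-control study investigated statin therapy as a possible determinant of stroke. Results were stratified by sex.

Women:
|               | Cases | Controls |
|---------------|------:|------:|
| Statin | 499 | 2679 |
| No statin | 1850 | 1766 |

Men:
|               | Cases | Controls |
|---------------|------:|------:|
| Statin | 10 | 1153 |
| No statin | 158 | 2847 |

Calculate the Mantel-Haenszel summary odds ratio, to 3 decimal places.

OR_MH = Σ(aᵢdᵢ/nᵢ) / Σ(bᵢcᵢ/nᵢ), where nᵢ is the stratum total.
Stratum 1 (Women): n = 6794; a·d/n = 499·1766/6794 = 129.7077; b·c/n = 2679·1850/6794 = 729.4893
Stratum 2 (Men): n = 4168; a·d/n = 10·2847/4168 = 6.8306; b·c/n = 1153·158/4168 = 43.7078
OR_MH = (129.7077 + 6.8306) / (729.4893 + 43.7078) = 136.5383 / 773.1970 = 0.17659

0.177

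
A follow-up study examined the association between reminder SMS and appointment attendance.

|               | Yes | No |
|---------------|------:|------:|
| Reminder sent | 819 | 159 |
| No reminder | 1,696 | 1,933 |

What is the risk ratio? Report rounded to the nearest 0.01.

1.79

Cells: a = 819, b = 159, c = 1696, d = 1933.
Risk in exposed = 819/978 = 0.83742; risk in unexposed = 1696/3629 = 0.46735.
RR = 0.83742 / 0.46735 = 1.79187
The risk among the exposed is 1.79 times that among the unexposed.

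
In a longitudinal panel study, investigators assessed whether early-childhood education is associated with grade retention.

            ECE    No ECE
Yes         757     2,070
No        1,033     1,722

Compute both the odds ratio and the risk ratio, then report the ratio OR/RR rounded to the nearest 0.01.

Reading the table with exposure as columns: a = 757 (ECE, case), b = 1033 (ECE, non-case), c = 2070 (No ECE, case), d = 1722.
OR = (757·1722)/(1033·2070) = 1303554/2138310 = 0.60962
Risk in exposed = 757/1790 = 0.42291; risk in unexposed = 2070/3792 = 0.54589; RR = 0.77471
OR/RR = 0.60962 / 0.77471 = 0.78690
The outcome is not rare, so the OR lies further from 1 than the RR.

0.79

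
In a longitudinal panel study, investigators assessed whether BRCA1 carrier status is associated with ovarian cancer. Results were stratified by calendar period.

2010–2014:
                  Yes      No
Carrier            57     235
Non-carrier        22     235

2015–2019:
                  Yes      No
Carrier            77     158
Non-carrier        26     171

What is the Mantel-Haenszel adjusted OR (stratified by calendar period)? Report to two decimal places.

2.90

OR_MH = Σ(aᵢdᵢ/nᵢ) / Σ(bᵢcᵢ/nᵢ), where nᵢ is the stratum total.
Stratum 1 (2010–2014): n = 549; a·d/n = 57·235/549 = 24.3989; b·c/n = 235·22/549 = 9.4171
Stratum 2 (2015–2019): n = 432; a·d/n = 77·171/432 = 30.4792; b·c/n = 158·26/432 = 9.5093
OR_MH = (24.3989 + 30.4792) / (9.4171 + 9.5093) = 54.8781 / 18.9264 = 2.89955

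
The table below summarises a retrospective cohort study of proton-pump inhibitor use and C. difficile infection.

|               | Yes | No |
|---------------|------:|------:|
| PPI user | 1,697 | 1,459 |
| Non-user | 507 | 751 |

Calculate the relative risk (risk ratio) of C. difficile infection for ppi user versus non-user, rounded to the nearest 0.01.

1.33

Cells: a = 1697, b = 1459, c = 507, d = 751.
Risk in exposed = 1697/3156 = 0.53771; risk in unexposed = 507/1258 = 0.40302.
RR = 0.53771 / 0.40302 = 1.33419
The risk among the exposed is 1.33 times that among the unexposed.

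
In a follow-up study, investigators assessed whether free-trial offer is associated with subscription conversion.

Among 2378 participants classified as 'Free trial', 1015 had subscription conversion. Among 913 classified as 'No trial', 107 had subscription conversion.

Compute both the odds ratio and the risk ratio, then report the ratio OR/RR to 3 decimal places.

1.540

From the description: a = 1015, b = 1363, c = 107, d = 806.
OR = (1015·806)/(1363·107) = 818090/145841 = 5.60947
Risk in exposed = 1015/2378 = 0.42683; risk in unexposed = 107/913 = 0.11720; RR = 3.64201
OR/RR = 5.60947 / 3.64201 = 1.54021
The outcome is not rare, so the OR lies further from 1 than the RR.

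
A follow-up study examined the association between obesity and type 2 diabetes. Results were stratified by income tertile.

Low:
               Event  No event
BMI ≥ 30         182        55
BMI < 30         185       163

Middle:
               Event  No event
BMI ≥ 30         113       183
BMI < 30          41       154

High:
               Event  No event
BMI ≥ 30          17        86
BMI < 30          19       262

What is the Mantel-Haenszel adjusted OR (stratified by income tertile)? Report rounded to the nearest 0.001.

OR_MH = Σ(aᵢdᵢ/nᵢ) / Σ(bᵢcᵢ/nᵢ), where nᵢ is the stratum total.
Stratum 1 (Low): n = 585; a·d/n = 182·163/585 = 50.7111; b·c/n = 55·185/585 = 17.3932
Stratum 2 (Middle): n = 491; a·d/n = 113·154/491 = 35.4420; b·c/n = 183·41/491 = 15.2811
Stratum 3 (High): n = 384; a·d/n = 17·262/384 = 11.5990; b·c/n = 86·19/384 = 4.2552
OR_MH = (50.7111 + 35.4420 + 11.5990) / (17.3932 + 15.2811 + 4.2552) = 97.7520 / 36.9294 = 2.64700

2.647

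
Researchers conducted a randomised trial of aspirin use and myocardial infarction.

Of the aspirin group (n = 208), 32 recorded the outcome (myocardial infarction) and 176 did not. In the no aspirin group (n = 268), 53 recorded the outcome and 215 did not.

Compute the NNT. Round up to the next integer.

Risk in treated group = 32/208 = 0.15385; risk in control = 53/268 = 0.19776.
Absolute risk reduction = 0.19776 − 0.15385 = 0.04392
NNT = 1 / ARR = 1 / 0.04392 = 22.771 → round up → 23

23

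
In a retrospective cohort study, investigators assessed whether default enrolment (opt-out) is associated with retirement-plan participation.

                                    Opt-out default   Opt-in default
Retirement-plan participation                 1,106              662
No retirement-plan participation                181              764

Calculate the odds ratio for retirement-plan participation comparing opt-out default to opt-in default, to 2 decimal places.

7.05

Reading the table with exposure as columns: a = 1106 (Opt-out default, case), b = 181 (Opt-out default, non-case), c = 662 (Opt-in default, case), d = 764.
OR = (a·d)/(b·c) = (1106 × 764) / (181 × 662) = 844984 / 119822 = 7.05199
The odds of retirement-plan participation are about 7.05 times as high in the opt-out default group.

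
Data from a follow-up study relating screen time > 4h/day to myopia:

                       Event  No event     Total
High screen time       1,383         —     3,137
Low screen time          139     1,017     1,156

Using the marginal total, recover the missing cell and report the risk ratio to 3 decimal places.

The missing cell is in the exposed row: 3137 − 1383 = 1754.
So a = 1383, b = 1754, c = 139, d = 1017.
RR = [a/(a+b)] / [c/(c+d)] = (1383/3137) / (139/1156) = 0.44087/0.12024 = 3.66649

3.666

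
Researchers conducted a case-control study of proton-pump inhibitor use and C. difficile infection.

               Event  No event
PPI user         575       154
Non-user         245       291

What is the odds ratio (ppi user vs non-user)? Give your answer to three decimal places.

Cells: a = 575, b = 154, c = 245, d = 291.
OR = (a·d)/(b·c) = (575 × 291) / (154 × 245) = 167325 / 37730 = 4.43480
The odds of C. difficile infection are about 4.43 times as high in the ppi user group.

4.435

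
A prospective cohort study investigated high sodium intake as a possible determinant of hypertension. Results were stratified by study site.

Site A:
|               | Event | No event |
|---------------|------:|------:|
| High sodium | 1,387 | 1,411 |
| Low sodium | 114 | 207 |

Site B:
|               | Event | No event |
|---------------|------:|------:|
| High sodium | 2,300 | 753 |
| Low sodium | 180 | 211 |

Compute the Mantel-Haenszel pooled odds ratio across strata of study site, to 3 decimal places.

2.562

OR_MH = Σ(aᵢdᵢ/nᵢ) / Σ(bᵢcᵢ/nᵢ), where nᵢ is the stratum total.
Stratum 1 (Site A): n = 3119; a·d/n = 1387·207/3119 = 92.0516; b·c/n = 1411·114/3119 = 51.5723
Stratum 2 (Site B): n = 3444; a·d/n = 2300·211/3444 = 140.9117; b·c/n = 753·180/3444 = 39.3554
OR_MH = (92.0516 + 140.9117) / (51.5723 + 39.3554) = 232.9633 / 90.9277 = 2.56207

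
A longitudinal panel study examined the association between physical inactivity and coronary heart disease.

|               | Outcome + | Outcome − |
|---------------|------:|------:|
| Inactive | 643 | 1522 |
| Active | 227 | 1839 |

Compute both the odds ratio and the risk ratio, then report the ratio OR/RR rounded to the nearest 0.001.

Cells: a = 643, b = 1522, c = 227, d = 1839.
OR = (643·1839)/(1522·227) = 1182477/345494 = 3.42257
Risk in exposed = 643/2165 = 0.29700; risk in unexposed = 227/2066 = 0.10987; RR = 2.70307
OR/RR = 3.42257 / 2.70307 = 1.26618
The outcome is not rare, so the OR lies further from 1 than the RR.

1.266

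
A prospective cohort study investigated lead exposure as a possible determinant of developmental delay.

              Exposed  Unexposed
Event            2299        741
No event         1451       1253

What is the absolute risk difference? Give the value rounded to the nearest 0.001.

0.241

Reading the table with exposure as columns: a = 2299 (Exposed, case), b = 1451 (Exposed, non-case), c = 741 (Unexposed, case), d = 1253.
Risk in exposed = 2299/3750 = 0.613067; risk in unexposed = 741/1994 = 0.371615.
Risk difference = 0.613067 − 0.371615 = 0.241452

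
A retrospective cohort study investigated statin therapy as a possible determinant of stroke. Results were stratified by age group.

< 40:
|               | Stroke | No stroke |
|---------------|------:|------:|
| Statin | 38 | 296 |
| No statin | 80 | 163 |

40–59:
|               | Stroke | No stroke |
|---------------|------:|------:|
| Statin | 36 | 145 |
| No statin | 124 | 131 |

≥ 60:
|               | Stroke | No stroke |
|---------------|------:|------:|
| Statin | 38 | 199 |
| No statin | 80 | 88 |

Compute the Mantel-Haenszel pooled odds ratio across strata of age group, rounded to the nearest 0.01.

0.25

OR_MH = Σ(aᵢdᵢ/nᵢ) / Σ(bᵢcᵢ/nᵢ), where nᵢ is the stratum total.
Stratum 1 (< 40): n = 577; a·d/n = 38·163/577 = 10.7348; b·c/n = 296·80/577 = 41.0399
Stratum 2 (40–59): n = 436; a·d/n = 36·131/436 = 10.8165; b·c/n = 145·124/436 = 41.2385
Stratum 3 (≥ 60): n = 405; a·d/n = 38·88/405 = 8.2568; b·c/n = 199·80/405 = 39.3086
OR_MH = (10.7348 + 10.8165 + 8.2568) / (41.0399 + 41.2385 + 39.3086) = 29.8081 / 121.5870 = 0.24516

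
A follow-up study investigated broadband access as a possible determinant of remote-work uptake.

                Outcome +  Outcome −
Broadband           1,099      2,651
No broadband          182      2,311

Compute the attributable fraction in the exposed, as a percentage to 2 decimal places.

Cells: a = 1099, b = 2651, c = 182, d = 2311.
Risk in exposed = 1099/3750 = 0.29307; risk in unexposed = 182/2493 = 0.07300.
RR = 0.29307/0.07300 = 4.01437
AR% = (RR − 1)/RR × 100 = (4.01437 − 1)/4.01437 × 100 = 75.0895%

75.09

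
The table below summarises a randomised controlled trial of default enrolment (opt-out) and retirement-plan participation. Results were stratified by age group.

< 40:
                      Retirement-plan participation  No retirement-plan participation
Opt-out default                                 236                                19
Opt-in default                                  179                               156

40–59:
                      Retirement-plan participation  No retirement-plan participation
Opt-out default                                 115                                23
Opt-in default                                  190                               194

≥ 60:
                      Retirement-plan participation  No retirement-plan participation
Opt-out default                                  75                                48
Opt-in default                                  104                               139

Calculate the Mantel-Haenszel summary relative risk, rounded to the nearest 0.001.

RR_MH = Σ(aᵢ·n₀ᵢ/nᵢ) / Σ(cᵢ·n₁ᵢ/nᵢ), with n₁ᵢ = aᵢ+bᵢ (exposed), n₀ᵢ = cᵢ+dᵢ (unexposed), nᵢ = n₁ᵢ+n₀ᵢ.
Stratum 1 (< 40): n₁ = 255, n₀ = 335, n = 590; a·n₀/n = 236·335/590 = 134.0000; c·n₁/n = 179·255/590 = 77.3644
Stratum 2 (40–59): n₁ = 138, n₀ = 384, n = 522; a·n₀/n = 115·384/522 = 84.5977; c·n₁/n = 190·138/522 = 50.2299
Stratum 3 (≥ 60): n₁ = 123, n₀ = 243, n = 366; a·n₀/n = 75·243/366 = 49.7951; c·n₁/n = 104·123/366 = 34.9508
RR_MH = (134.0000 + 84.5977 + 49.7951) / (77.3644 + 50.2299 + 34.9508) = 268.3928 / 162.5451 = 1.65119

1.651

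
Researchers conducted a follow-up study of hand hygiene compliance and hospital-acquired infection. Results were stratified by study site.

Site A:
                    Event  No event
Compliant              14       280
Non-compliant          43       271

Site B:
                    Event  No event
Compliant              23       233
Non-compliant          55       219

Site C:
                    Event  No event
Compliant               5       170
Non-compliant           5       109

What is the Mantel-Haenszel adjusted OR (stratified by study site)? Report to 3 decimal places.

0.376

OR_MH = Σ(aᵢdᵢ/nᵢ) / Σ(bᵢcᵢ/nᵢ), where nᵢ is the stratum total.
Stratum 1 (Site A): n = 608; a·d/n = 14·271/608 = 6.2401; b·c/n = 280·43/608 = 19.8026
Stratum 2 (Site B): n = 530; a·d/n = 23·219/530 = 9.5038; b·c/n = 233·55/530 = 24.1792
Stratum 3 (Site C): n = 289; a·d/n = 5·109/289 = 1.8858; b·c/n = 170·5/289 = 2.9412
OR_MH = (6.2401 + 9.5038 + 1.8858) / (19.8026 + 24.1792 + 2.9412) = 17.6297 / 46.9231 = 0.37572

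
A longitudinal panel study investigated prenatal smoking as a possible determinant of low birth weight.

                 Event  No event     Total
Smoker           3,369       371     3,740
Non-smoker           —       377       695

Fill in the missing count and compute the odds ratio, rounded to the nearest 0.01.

The missing cell is in the unexposed row: 695 − 377 = 318.
So a = 3369, b = 371, c = 318, d = 377.
OR = (a·d)/(b·c) = (3369 × 377) / (371 × 318) = 1270113 / 117978 = 10.76568

10.77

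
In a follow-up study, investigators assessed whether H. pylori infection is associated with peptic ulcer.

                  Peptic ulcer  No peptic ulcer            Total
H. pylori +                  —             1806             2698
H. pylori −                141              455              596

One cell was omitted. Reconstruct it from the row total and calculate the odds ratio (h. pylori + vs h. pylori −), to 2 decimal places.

1.59

The missing cell is in the exposed row: 2698 − 1806 = 892.
So a = 892, b = 1806, c = 141, d = 455.
OR = (a·d)/(b·c) = (892 × 455) / (1806 × 141) = 405860 / 254646 = 1.59382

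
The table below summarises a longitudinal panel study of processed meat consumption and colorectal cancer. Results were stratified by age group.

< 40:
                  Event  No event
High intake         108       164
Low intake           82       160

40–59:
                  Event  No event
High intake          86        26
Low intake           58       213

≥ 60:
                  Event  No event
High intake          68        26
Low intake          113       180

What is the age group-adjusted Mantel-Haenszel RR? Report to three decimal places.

1.859

RR_MH = Σ(aᵢ·n₀ᵢ/nᵢ) / Σ(cᵢ·n₁ᵢ/nᵢ), with n₁ᵢ = aᵢ+bᵢ (exposed), n₀ᵢ = cᵢ+dᵢ (unexposed), nᵢ = n₁ᵢ+n₀ᵢ.
Stratum 1 (< 40): n₁ = 272, n₀ = 242, n = 514; a·n₀/n = 108·242/514 = 50.8482; c·n₁/n = 82·272/514 = 43.3930
Stratum 2 (40–59): n₁ = 112, n₀ = 271, n = 383; a·n₀/n = 86·271/383 = 60.8512; c·n₁/n = 58·112/383 = 16.9608
Stratum 3 (≥ 60): n₁ = 94, n₀ = 293, n = 387; a·n₀/n = 68·293/387 = 51.4832; c·n₁/n = 113·94/387 = 27.4470
RR_MH = (50.8482 + 60.8512 + 51.4832) / (43.3930 + 16.9608 + 27.4470) = 163.1826 / 87.8009 = 1.85855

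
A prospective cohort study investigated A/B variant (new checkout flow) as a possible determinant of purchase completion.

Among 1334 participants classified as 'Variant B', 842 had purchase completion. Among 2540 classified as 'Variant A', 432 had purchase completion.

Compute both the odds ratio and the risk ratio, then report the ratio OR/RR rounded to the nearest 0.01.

2.25

From the description: a = 842, b = 492, c = 432, d = 2108.
OR = (842·2108)/(492·432) = 1774936/212544 = 8.35091
Risk in exposed = 842/1334 = 0.63118; risk in unexposed = 432/2540 = 0.17008; RR = 3.71113
OR/RR = 8.35091 / 3.71113 = 2.25023
The outcome is not rare, so the OR lies further from 1 than the RR.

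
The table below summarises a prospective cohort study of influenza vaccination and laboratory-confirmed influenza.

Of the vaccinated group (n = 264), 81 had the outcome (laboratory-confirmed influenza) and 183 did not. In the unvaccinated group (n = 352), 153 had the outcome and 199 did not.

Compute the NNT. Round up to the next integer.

Risk in treated group = 81/264 = 0.30682; risk in control = 153/352 = 0.43466.
Absolute risk reduction = 0.43466 − 0.30682 = 0.12784
NNT = 1 / ARR = 1 / 0.12784 = 7.822 → round up → 8

8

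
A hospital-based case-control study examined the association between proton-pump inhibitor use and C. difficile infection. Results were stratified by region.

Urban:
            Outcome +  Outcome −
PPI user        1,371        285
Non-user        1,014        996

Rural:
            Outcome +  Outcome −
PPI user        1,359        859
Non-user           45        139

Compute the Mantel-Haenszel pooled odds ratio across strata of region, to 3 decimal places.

OR_MH = Σ(aᵢdᵢ/nᵢ) / Σ(bᵢcᵢ/nᵢ), where nᵢ is the stratum total.
Stratum 1 (Urban): n = 3666; a·d/n = 1371·996/3666 = 372.4812; b·c/n = 285·1014/3666 = 78.8298
Stratum 2 (Rural): n = 2402; a·d/n = 1359·139/2402 = 78.6432; b·c/n = 859·45/2402 = 16.0928
OR_MH = (372.4812 + 78.6432) / (78.8298 + 16.0928) = 451.1244 / 94.9226 = 4.75255

4.753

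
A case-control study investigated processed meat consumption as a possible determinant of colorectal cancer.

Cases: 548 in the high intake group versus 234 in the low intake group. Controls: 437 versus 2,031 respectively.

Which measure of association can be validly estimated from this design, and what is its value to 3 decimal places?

10.884

From the description: a = 548, b = 437, c = 234, d = 2031.
This is a case-control study: participants were sampled on outcome status, so risks in the source population cannot be estimated directly — relative risk is not valid here. The odds ratio is the appropriate measure.
OR = (a·d)/(b·c) = (548 × 2031) / (437 × 234) = 1112988 / 102258 = 10.88412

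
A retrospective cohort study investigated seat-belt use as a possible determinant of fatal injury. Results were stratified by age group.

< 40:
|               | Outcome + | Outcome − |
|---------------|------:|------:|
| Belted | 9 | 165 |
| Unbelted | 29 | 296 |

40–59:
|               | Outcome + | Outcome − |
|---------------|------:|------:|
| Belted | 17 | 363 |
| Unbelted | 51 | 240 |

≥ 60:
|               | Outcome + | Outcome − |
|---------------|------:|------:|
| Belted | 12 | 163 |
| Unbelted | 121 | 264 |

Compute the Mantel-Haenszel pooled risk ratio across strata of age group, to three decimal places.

RR_MH = Σ(aᵢ·n₀ᵢ/nᵢ) / Σ(cᵢ·n₁ᵢ/nᵢ), with n₁ᵢ = aᵢ+bᵢ (exposed), n₀ᵢ = cᵢ+dᵢ (unexposed), nᵢ = n₁ᵢ+n₀ᵢ.
Stratum 1 (< 40): n₁ = 174, n₀ = 325, n = 499; a·n₀/n = 9·325/499 = 5.8617; c·n₁/n = 29·174/499 = 10.1122
Stratum 2 (40–59): n₁ = 380, n₀ = 291, n = 671; a·n₀/n = 17·291/671 = 7.3726; c·n₁/n = 51·380/671 = 28.8823
Stratum 3 (≥ 60): n₁ = 175, n₀ = 385, n = 560; a·n₀/n = 12·385/560 = 8.2500; c·n₁/n = 121·175/560 = 37.8125
RR_MH = (5.8617 + 7.3726 + 8.2500) / (10.1122 + 28.8823 + 37.8125) = 21.4843 / 76.8070 = 0.27972

0.280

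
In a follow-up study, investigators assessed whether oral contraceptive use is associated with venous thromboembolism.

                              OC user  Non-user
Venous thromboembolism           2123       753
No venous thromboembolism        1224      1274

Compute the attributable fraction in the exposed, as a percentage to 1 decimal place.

Reading the table with exposure as columns: a = 2123 (OC user, case), b = 1224 (OC user, non-case), c = 753 (Non-user, case), d = 1274.
Risk in exposed = 2123/3347 = 0.63430; risk in unexposed = 753/2027 = 0.37148.
RR = 0.63430/0.37148 = 1.70747
AR% = (RR − 1)/RR × 100 = (1.70747 − 1)/1.70747 × 100 = 41.4338%

41.4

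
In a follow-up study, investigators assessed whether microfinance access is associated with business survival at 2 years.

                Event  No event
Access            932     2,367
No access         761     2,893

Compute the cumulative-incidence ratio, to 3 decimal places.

Cells: a = 932, b = 2367, c = 761, d = 2893.
Risk in exposed = 932/3299 = 0.28251; risk in unexposed = 761/3654 = 0.20826.
RR = 0.28251 / 0.20826 = 1.35649
The risk among the exposed is 1.36 times that among the unexposed.

1.356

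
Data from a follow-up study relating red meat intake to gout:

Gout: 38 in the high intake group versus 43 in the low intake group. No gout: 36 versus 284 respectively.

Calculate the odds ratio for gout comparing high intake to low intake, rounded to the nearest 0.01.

6.97

From the description: a = 38, b = 36, c = 43, d = 284.
OR = (a·d)/(b·c) = (38 × 284) / (36 × 43) = 10792 / 1548 = 6.97158
The odds of gout are about 6.97 times as high in the high intake group.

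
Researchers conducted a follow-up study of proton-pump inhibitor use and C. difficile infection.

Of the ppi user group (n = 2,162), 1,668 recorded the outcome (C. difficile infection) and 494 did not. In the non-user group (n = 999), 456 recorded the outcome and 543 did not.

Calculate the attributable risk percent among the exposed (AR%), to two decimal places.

From the description: a = 1668, b = 494, c = 456, d = 543.
Risk in exposed = 1668/2162 = 0.77151; risk in unexposed = 456/999 = 0.45646.
RR = 0.77151/0.45646 = 1.69021
AR% = (RR − 1)/RR × 100 = (1.69021 − 1)/1.69021 × 100 = 40.8358%

40.84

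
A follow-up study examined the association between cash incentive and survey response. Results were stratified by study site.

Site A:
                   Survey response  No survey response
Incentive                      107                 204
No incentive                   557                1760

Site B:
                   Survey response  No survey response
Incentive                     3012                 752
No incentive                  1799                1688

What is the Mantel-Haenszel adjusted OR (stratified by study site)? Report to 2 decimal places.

OR_MH = Σ(aᵢdᵢ/nᵢ) / Σ(bᵢcᵢ/nᵢ), where nᵢ is the stratum total.
Stratum 1 (Site A): n = 2628; a·d/n = 107·1760/2628 = 71.6591; b·c/n = 204·557/2628 = 43.2374
Stratum 2 (Site B): n = 7251; a·d/n = 3012·1688/7251 = 701.1800; b·c/n = 752·1799/7251 = 186.5740
OR_MH = (71.6591 + 701.1800) / (43.2374 + 186.5740) = 772.8390 / 229.8114 = 3.36293

3.36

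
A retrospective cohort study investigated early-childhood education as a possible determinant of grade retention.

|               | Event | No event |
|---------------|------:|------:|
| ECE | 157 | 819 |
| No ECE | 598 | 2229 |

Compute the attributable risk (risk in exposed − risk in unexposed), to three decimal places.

Cells: a = 157, b = 819, c = 598, d = 2229.
Risk in exposed = 157/976 = 0.160861; risk in unexposed = 598/2827 = 0.211532.
Risk difference = 0.160861 − 0.211532 = -0.050671

-0.051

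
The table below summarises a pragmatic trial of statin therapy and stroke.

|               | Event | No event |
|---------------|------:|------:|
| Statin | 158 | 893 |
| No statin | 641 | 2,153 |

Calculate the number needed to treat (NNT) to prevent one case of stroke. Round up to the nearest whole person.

13

Risk in treated group = 158/1051 = 0.15033; risk in control = 641/2794 = 0.22942.
Absolute risk reduction = 0.22942 − 0.15033 = 0.07909
NNT = 1 / ARR = 1 / 0.07909 = 12.644 → round up → 13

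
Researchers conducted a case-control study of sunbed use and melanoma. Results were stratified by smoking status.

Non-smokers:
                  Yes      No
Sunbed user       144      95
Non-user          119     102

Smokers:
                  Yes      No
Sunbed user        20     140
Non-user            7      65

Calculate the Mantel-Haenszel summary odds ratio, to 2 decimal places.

OR_MH = Σ(aᵢdᵢ/nᵢ) / Σ(bᵢcᵢ/nᵢ), where nᵢ is the stratum total.
Stratum 1 (Non-smokers): n = 460; a·d/n = 144·102/460 = 31.9304; b·c/n = 95·119/460 = 24.5761
Stratum 2 (Smokers): n = 232; a·d/n = 20·65/232 = 5.6034; b·c/n = 140·7/232 = 4.2241
OR_MH = (31.9304 + 5.6034) / (24.5761 + 4.2241) = 37.5339 / 28.8002 = 1.30325

1.30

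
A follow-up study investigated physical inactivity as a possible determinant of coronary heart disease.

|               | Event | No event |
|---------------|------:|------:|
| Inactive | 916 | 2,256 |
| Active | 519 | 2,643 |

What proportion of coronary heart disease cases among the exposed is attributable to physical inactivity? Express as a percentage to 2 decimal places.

Cells: a = 916, b = 2256, c = 519, d = 2643.
Risk in exposed = 916/3172 = 0.28878; risk in unexposed = 519/3162 = 0.16414.
RR = 0.28878/0.16414 = 1.75937
AR% = (RR − 1)/RR × 100 = (1.75937 − 1)/1.75937 × 100 = 43.1614%

43.16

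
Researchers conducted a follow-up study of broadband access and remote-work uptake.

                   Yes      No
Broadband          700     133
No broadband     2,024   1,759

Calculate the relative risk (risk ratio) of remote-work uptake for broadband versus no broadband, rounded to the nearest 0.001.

Cells: a = 700, b = 133, c = 2024, d = 1759.
Risk in exposed = 700/833 = 0.84034; risk in unexposed = 2024/3783 = 0.53503.
RR = 0.84034 / 0.53503 = 1.57065
The risk among the exposed is 1.57 times that among the unexposed.

1.571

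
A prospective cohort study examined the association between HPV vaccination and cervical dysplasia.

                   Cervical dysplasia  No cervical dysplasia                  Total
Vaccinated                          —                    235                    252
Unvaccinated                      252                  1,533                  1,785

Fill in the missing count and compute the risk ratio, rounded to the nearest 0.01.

The missing cell is in the exposed row: 252 − 235 = 17.
So a = 17, b = 235, c = 252, d = 1533.
RR = [a/(a+b)] / [c/(c+d)] = (17/252) / (252/1785) = 0.06746/0.14118 = 0.47784

0.48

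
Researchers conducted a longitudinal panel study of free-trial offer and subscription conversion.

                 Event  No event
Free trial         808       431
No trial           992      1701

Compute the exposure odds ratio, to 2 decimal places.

3.21

Cells: a = 808, b = 431, c = 992, d = 1701.
OR = (a·d)/(b·c) = (808 × 1701) / (431 × 992) = 1374408 / 427552 = 3.21460
The odds of subscription conversion are about 3.21 times as high in the free trial group.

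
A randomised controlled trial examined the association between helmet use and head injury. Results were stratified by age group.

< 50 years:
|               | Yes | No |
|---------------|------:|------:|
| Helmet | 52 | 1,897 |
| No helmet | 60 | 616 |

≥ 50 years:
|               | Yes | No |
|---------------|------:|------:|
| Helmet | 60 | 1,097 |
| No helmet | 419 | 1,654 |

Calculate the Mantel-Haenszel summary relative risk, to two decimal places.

RR_MH = Σ(aᵢ·n₀ᵢ/nᵢ) / Σ(cᵢ·n₁ᵢ/nᵢ), with n₁ᵢ = aᵢ+bᵢ (exposed), n₀ᵢ = cᵢ+dᵢ (unexposed), nᵢ = n₁ᵢ+n₀ᵢ.
Stratum 1 (< 50 years): n₁ = 1949, n₀ = 676, n = 2625; a·n₀/n = 52·676/2625 = 13.3912; c·n₁/n = 60·1949/2625 = 44.5486
Stratum 2 (≥ 50 years): n₁ = 1157, n₀ = 2073, n = 3230; a·n₀/n = 60·2073/3230 = 38.5077; c·n₁/n = 419·1157/3230 = 150.0876
RR_MH = (13.3912 + 38.5077) / (44.5486 + 150.0876) = 51.8990 / 194.6362 = 0.26665

0.27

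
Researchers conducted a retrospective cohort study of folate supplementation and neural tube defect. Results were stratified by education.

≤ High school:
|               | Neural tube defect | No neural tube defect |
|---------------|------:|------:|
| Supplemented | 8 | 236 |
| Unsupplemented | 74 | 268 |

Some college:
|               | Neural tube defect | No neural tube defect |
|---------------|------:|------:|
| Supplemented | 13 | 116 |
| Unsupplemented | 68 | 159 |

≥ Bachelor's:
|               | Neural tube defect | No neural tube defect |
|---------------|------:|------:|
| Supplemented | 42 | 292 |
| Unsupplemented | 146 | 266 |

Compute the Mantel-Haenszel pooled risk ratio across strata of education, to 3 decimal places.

0.299

RR_MH = Σ(aᵢ·n₀ᵢ/nᵢ) / Σ(cᵢ·n₁ᵢ/nᵢ), with n₁ᵢ = aᵢ+bᵢ (exposed), n₀ᵢ = cᵢ+dᵢ (unexposed), nᵢ = n₁ᵢ+n₀ᵢ.
Stratum 1 (≤ High school): n₁ = 244, n₀ = 342, n = 586; a·n₀/n = 8·342/586 = 4.6689; c·n₁/n = 74·244/586 = 30.8123
Stratum 2 (Some college): n₁ = 129, n₀ = 227, n = 356; a·n₀/n = 13·227/356 = 8.2893; c·n₁/n = 68·129/356 = 24.6404
Stratum 3 (≥ Bachelor's): n₁ = 334, n₀ = 412, n = 746; a·n₀/n = 42·412/746 = 23.1957; c·n₁/n = 146·334/746 = 65.3673
RR_MH = (4.6689 + 8.2893 + 23.1957) / (30.8123 + 24.6404 + 65.3673) = 36.1540 / 120.8200 = 0.29924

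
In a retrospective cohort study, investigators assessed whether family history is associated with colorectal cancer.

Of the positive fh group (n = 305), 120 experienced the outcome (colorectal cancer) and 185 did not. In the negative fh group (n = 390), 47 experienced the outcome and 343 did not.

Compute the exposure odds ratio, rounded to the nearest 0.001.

From the description: a = 120, b = 185, c = 47, d = 343.
OR = (a·d)/(b·c) = (120 × 343) / (185 × 47) = 41160 / 8695 = 4.73376
The odds of colorectal cancer are about 4.73 times as high in the positive fh group.

4.734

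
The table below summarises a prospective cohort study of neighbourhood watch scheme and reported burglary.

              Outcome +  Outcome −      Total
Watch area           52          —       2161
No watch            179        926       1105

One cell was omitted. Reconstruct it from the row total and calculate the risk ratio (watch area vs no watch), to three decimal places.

The missing cell is in the exposed row: 2161 − 52 = 2109.
So a = 52, b = 2109, c = 179, d = 926.
RR = [a/(a+b)] / [c/(c+d)] = (52/2161) / (179/1105) = 0.02406/0.16199 = 0.14854

0.149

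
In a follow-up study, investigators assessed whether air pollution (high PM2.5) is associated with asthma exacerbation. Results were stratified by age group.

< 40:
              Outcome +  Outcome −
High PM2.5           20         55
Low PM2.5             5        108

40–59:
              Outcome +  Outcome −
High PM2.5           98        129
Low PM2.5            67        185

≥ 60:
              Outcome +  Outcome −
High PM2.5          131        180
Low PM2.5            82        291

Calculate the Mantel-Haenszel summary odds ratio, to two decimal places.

2.56

OR_MH = Σ(aᵢdᵢ/nᵢ) / Σ(bᵢcᵢ/nᵢ), where nᵢ is the stratum total.
Stratum 1 (< 40): n = 188; a·d/n = 20·108/188 = 11.4894; b·c/n = 55·5/188 = 1.4628
Stratum 2 (40–59): n = 479; a·d/n = 98·185/479 = 37.8497; b·c/n = 129·67/479 = 18.0438
Stratum 3 (≥ 60): n = 684; a·d/n = 131·291/684 = 55.7325; b·c/n = 180·82/684 = 21.5789
OR_MH = (11.4894 + 37.8497 + 55.7325) / (1.4628 + 18.0438 + 21.5789) = 105.0715 / 41.0856 = 2.55738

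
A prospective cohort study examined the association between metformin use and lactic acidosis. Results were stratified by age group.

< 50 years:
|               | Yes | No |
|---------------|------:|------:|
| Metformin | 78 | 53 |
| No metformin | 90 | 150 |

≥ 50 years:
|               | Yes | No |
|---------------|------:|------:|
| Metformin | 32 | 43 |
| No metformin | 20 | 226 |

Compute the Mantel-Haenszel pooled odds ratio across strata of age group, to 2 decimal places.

3.48

OR_MH = Σ(aᵢdᵢ/nᵢ) / Σ(bᵢcᵢ/nᵢ), where nᵢ is the stratum total.
Stratum 1 (< 50 years): n = 371; a·d/n = 78·150/371 = 31.5364; b·c/n = 53·90/371 = 12.8571
Stratum 2 (≥ 50 years): n = 321; a·d/n = 32·226/321 = 22.5296; b·c/n = 43·20/321 = 2.6791
OR_MH = (31.5364 + 22.5296) / (12.8571 + 2.6791) = 54.0660 / 15.5363 = 3.47998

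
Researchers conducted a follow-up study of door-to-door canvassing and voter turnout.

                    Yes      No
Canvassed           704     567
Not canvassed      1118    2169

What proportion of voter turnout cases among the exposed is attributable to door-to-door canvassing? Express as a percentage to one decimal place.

38.6

Cells: a = 704, b = 567, c = 1118, d = 2169.
Risk in exposed = 704/1271 = 0.55389; risk in unexposed = 1118/3287 = 0.34013.
RR = 0.55389/0.34013 = 1.62849
AR% = (RR − 1)/RR × 100 = (1.62849 − 1)/1.62849 × 100 = 38.5934%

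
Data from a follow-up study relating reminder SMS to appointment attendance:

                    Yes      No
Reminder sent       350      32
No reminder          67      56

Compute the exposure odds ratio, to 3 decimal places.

9.142

Cells: a = 350, b = 32, c = 67, d = 56.
OR = (a·d)/(b·c) = (350 × 56) / (32 × 67) = 19600 / 2144 = 9.14179
The odds of appointment attendance are about 9.14 times as high in the reminder sent group.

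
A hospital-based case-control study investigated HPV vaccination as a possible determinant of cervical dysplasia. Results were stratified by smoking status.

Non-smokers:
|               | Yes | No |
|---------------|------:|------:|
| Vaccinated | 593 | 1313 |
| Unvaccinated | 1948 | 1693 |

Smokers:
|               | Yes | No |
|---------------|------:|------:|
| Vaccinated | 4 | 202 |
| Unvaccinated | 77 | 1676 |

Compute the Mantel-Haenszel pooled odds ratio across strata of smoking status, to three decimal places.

OR_MH = Σ(aᵢdᵢ/nᵢ) / Σ(bᵢcᵢ/nᵢ), where nᵢ is the stratum total.
Stratum 1 (Non-smokers): n = 5547; a·d/n = 593·1693/5547 = 180.9895; b·c/n = 1313·1948/5547 = 461.1004
Stratum 2 (Smokers): n = 1959; a·d/n = 4·1676/1959 = 3.4222; b·c/n = 202·77/1959 = 7.9398
OR_MH = (180.9895 + 3.4222) / (461.1004 + 7.9398) = 184.4117 / 469.0402 = 0.39317

0.393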